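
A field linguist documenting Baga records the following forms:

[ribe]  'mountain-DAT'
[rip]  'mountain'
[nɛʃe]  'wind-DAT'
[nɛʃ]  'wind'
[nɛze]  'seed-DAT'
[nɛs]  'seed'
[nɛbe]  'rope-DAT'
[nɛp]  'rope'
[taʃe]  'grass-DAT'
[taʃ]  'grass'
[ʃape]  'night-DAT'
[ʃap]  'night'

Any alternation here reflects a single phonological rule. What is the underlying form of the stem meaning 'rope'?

/nɛb/

'rope' shows [b] ~ [p] at the end of the stem ([nɛbe] vs [nɛp]).
If /p/ were underlying and a rule turned it into [b] before the DAT suffix, 'night' would also alternate; but it has [p] in both [ʃape] and [ʃap].
The alternation reflects word-final obstruent devoicing: voiced obstruents become voiceless word-finally. /b/ is underlying.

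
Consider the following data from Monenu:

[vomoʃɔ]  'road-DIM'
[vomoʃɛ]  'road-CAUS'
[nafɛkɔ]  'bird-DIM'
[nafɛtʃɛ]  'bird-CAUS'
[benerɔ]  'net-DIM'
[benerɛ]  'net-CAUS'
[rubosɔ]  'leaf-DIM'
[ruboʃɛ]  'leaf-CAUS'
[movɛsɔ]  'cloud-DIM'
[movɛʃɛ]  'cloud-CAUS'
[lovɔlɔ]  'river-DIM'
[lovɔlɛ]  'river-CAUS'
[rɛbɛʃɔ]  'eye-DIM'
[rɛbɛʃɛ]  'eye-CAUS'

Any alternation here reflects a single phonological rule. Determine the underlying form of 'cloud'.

/movɛs/

The root 'cloud' surfaces as [movɛsɔ] and [movɛʃɛ], with a stem-final [s] ~ [ʃ] alternation.
If /ʃ/ were underlying and a rule turned it into [s] before the DIM suffix, 'eye' would also alternate; but it has [ʃ] in both [rɛbɛʃɔ] and [rɛbɛʃɛ].
The underlying segment must be /s/; /k/ and /s/ become palato-alveolar [tʃ] and [ʃ] before a front vowel, yielding [ʃ] there.
Hence 'cloud' is /movɛs/ underlyingly.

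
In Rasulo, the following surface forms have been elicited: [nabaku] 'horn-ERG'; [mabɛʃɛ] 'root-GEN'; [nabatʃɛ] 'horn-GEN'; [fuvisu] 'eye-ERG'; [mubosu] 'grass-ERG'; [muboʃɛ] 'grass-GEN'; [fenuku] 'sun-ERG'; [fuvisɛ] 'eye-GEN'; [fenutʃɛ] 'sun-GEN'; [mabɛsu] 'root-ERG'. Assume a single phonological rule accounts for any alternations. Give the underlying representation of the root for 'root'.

In [mabɛsu] and [mabɛʃɛ] the final segment of 'root' alternates: [s] ~ [ʃ].
But 'eye' keeps [s] in both environments ([fuvisu], [fuvisɛ]), so there is no rule changing /s/ to [ʃ] before the GEN suffix.
So /ʃ/ is underlying, and a rule of depalatalization — palato-alveolar /tʃ/ and /ʃ/ become [k] and [s] when no front vowel follows — gives [s].

/mabɛʃ/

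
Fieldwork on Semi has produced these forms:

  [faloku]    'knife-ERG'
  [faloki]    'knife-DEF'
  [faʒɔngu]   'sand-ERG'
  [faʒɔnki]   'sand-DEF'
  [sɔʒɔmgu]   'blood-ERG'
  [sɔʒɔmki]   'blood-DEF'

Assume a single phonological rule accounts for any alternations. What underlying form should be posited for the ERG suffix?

/-gu/

The ERG morpheme has two allomorphs, [-gu] and [-ku].
By contrast the DEF suffix keeps its initial [k] throughout — that segment must be underlying.
The ERG suffix is therefore /-gu/ underlyingly, with post-vocalic devoicing: voiced stops become voiceless after a vowel.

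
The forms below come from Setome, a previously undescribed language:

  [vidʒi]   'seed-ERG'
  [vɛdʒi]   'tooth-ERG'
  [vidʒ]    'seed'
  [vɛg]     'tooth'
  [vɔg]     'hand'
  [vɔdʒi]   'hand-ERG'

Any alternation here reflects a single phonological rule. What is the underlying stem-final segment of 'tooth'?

In [vɛg] and [vɛdʒi] the final segment of 'tooth' alternates: [g] ~ [dʒ].
The stem 'seed' ([vidʒ], [vidʒi]) shows [dʒ] unchanged in both environments, so [dʒ] cannot be basic with [g] derived in isolation.
The alternation reflects palatalization before a front vowel: /g/ becomes palato-alveolar [dʒ] before a front vowel. /g/ is underlying.

/g/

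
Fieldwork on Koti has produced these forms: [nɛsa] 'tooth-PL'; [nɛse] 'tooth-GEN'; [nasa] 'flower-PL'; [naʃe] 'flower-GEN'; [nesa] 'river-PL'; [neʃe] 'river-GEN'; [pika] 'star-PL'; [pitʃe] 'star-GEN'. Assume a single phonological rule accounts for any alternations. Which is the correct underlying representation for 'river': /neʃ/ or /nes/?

The stem for 'river' ends in [s] in [nesa] but [ʃ] in [neʃe].
Compare 'tooth', with invariant [s] in [nɛsa] and [nɛse]: an analysis with underlying /s/ and a rule producing [ʃ] before the GEN suffix would wrongly predict alternation here too.
So /ʃ/ is underlying, and a rule of depalatalization — palato-alveolar /tʃ/ and /ʃ/ become [k] and [s] when no front vowel follows — gives [s].

/neʃ/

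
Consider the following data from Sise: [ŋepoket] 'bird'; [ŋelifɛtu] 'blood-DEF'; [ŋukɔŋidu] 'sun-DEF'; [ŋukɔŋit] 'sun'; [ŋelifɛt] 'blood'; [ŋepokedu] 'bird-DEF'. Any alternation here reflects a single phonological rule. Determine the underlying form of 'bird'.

/ŋepoked/

The root 'bird' surfaces as [ŋepokedu] and [ŋepoket], with a stem-final [d] ~ [t] alternation.
But 'blood' keeps [t] in both environments ([ŋelifɛtu], [ŋelifɛt]), so there is no rule changing /t/ to [d] before the DEF suffix.
The underlying segment must be /d/; voiced obstruents become voiceless word-finally, yielding [t] there.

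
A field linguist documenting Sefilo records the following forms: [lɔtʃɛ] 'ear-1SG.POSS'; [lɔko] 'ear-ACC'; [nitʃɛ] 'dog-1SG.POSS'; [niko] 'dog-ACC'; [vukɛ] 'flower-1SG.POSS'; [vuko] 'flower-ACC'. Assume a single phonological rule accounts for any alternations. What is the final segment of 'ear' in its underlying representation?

'ear' shows [tʃ] ~ [k] at the end of the stem ([lɔtʃɛ] vs [lɔko]).
Compare 'flower', with invariant [k] in [vukɛ] and [vuko]: an analysis with underlying /k/ and a rule producing [tʃ] before the 1SG.POSS suffix would wrongly predict alternation here too.
The underlying segment must be /tʃ/; palato-alveolar /tʃ/ becomes [k] when no front vowel follows, yielding [k] there.

/tʃ/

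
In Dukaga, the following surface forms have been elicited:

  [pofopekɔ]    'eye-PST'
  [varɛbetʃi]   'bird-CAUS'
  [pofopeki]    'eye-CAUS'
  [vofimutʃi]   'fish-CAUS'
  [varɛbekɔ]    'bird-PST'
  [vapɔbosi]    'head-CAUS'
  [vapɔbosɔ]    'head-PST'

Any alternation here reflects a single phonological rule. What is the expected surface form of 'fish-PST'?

[vofimukɔ]

In [varɛbekɔ] and [varɛbetʃi] the final segment of 'bird' alternates: [k] ~ [tʃ].
But 'eye' keeps [k] in both environments ([pofopekɔ], [pofopeki]), so there is no rule changing /k/ to [tʃ] before the CAUS suffix.
The alternation reflects depalatalization: palato-alveolar /tʃ/ becomes [k] when no front vowel follows. /tʃ/ is underlying.
The one attested form of 'fish', [vofimutʃi], shows underlying /vofimutʃ/. Applying the same rule when no front vowel follows gives [vofimukɔ].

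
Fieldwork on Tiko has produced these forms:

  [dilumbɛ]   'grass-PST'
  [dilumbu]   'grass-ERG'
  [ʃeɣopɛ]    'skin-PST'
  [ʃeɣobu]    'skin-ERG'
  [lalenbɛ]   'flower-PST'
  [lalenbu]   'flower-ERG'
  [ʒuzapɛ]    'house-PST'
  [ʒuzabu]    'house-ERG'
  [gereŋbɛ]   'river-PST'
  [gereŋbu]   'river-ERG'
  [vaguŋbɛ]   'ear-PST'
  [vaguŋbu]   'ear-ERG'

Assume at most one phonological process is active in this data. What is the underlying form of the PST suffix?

The PST morpheme has two allomorphs, [-bɛ] and [-pɛ].
The ERG suffix, which begins with [b], is invariant after every stem; so [b] is not altered by any rule here.
The PST suffix is therefore /-pɛ/ underlyingly, with post-nasal voicing: voiceless stops become voiced after a nasal.

/-pɛ/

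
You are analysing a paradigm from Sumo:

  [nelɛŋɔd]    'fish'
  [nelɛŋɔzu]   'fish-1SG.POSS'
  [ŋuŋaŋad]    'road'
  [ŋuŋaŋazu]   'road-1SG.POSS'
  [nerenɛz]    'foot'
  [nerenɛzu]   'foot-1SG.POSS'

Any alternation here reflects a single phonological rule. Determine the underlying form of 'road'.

The root 'road' surfaces as [ŋuŋaŋad] and [ŋuŋaŋazu], with a stem-final [d] ~ [z] alternation.
The stem 'foot' ([nerenɛz], [nerenɛzu]) shows [z] unchanged in both environments, so [z] cannot be basic with [d] derived in isolation.
The alternation reflects intervocalic spirantization: voiced stops become fricatives between vowels. /d/ is underlying.
The underlying form of 'road' is therefore /ŋuŋaŋad/.

/ŋuŋaŋad/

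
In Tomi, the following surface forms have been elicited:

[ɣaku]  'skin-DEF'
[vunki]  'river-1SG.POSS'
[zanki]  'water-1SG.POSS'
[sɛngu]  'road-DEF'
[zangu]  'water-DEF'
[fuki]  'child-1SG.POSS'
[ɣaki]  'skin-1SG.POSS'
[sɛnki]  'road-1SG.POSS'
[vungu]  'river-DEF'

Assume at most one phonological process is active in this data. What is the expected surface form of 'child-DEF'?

[fuku]

The DEF morpheme has two allomorphs, [-gu] and [-ku].
By contrast the 1SG.POSS suffix keeps its initial [k] throughout — that segment must be underlying.
The DEF suffix is therefore /-gu/ underlyingly, with post-vocalic devoicing: voiced stops become voiceless after a vowel.
After 'child', which ends in a vowel, the suffix surfaces as [-ku], giving [fuku].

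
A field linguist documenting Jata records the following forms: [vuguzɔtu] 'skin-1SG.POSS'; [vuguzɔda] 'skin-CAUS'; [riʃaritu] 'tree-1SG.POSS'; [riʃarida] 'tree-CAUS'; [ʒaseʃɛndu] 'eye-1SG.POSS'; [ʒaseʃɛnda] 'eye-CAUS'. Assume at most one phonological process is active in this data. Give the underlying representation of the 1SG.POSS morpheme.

The 1SG.POSS morpheme has two allomorphs, [-du] and [-tu].
By contrast the CAUS suffix keeps its initial [d] throughout — that segment must be underlying.
So the underlying form is /-tu/, and voiceless stops become voiced after a nasal.

/-tu/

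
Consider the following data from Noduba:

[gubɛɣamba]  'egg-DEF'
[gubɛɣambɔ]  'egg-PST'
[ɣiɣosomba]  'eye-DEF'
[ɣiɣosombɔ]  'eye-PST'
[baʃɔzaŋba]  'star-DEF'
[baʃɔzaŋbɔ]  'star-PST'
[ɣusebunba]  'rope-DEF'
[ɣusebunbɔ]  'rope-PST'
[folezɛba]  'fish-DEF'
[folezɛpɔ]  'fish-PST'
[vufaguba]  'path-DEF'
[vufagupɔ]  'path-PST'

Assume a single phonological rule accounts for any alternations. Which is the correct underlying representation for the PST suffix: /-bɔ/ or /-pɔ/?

/-pɔ/

The PST morpheme has two allomorphs, [-bɔ] and [-pɔ].
By contrast the DEF suffix keeps its initial [b] throughout — that segment must be underlying.
So the underlying form is /-pɔ/, and voiceless stops become voiced after a nasal.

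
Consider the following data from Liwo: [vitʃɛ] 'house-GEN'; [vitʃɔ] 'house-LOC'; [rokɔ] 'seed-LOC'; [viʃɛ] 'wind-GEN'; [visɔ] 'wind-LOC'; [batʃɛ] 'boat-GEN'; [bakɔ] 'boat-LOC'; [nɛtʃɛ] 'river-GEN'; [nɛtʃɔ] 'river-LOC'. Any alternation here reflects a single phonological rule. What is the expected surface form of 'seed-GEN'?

The stem for 'boat' ends in [tʃ] in [batʃɛ] but [k] in [bakɔ].
But 'river' keeps [tʃ] in both environments ([nɛtʃɛ], [nɛtʃɔ]), so there is no rule changing /tʃ/ to [k] before the LOC suffix.
The underlying segment must be /k/; /k/ and /s/ become palato-alveolar [tʃ] and [ʃ] before a front vowel, yielding [tʃ] there.
The one attested form of 'seed', [rokɔ], shows underlying /rok/. Applying the same rule before a front vowel gives [rotʃɛ].

[rotʃɛ]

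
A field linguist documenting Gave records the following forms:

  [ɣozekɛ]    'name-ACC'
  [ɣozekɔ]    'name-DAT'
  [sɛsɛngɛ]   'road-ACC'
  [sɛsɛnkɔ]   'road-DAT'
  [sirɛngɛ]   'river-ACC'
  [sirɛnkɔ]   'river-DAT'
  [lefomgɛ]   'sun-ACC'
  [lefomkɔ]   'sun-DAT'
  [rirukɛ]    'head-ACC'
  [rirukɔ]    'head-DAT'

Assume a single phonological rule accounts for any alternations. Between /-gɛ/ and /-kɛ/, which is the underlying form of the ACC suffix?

The ACC suffix surfaces as [-gɛ] and [-kɛ], depending on the final segment of the stem.
By contrast the DAT suffix keeps its initial [k] throughout — that segment must be underlying.
So the underlying form is /-gɛ/, and voiced stops become voiceless after a vowel.

/-gɛ/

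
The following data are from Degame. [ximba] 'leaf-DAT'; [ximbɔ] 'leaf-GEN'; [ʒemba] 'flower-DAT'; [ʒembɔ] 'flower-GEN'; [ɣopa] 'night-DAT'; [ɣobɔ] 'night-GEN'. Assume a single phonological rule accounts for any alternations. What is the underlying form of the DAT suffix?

The DAT suffix surfaces as [-ba] and [-pa], depending on the final segment of the stem.
By contrast the GEN suffix keeps its initial [b] throughout — that segment must be underlying.
The DAT suffix is therefore /-pa/ underlyingly, with post-nasal voicing: voiceless stops become voiced after a nasal.

/-pa/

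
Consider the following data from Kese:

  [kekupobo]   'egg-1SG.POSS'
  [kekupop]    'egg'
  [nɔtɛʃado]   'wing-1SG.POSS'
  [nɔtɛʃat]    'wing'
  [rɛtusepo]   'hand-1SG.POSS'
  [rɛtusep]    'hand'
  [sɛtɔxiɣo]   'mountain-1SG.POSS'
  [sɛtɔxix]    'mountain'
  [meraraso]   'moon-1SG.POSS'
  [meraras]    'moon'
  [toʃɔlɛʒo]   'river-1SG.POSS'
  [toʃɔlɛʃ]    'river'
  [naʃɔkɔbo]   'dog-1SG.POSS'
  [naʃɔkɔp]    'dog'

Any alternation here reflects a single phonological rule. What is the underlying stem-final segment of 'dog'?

The stem for 'dog' ends in [b] in [naʃɔkɔbo] but [p] in [naʃɔkɔp].
The stem 'hand' ([rɛtusepo], [rɛtusep]) shows [p] unchanged in both environments, so [p] cannot be basic with [b] derived before the 1SG.POSS suffix.
So /b/ is underlying, and a rule of word-final obstruent devoicing — voiced obstruents become voiceless word-finally — gives [p].

/b/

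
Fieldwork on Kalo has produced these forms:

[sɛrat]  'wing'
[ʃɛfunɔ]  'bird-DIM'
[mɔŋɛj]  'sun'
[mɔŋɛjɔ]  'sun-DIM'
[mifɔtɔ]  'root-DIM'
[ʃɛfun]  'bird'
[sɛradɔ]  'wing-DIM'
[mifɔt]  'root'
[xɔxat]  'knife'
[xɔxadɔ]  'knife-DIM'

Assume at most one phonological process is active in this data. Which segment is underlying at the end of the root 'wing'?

/d/

The root 'wing' surfaces as [sɛrat] and [sɛradɔ], with a stem-final [t] ~ [d] alternation.
But 'root' keeps [t] in both environments ([mifɔt], [mifɔtɔ]), so there is no rule changing /t/ to [d] before the DIM suffix.
The alternation reflects word-final obstruent devoicing: voiced obstruents become voiceless word-finally. /d/ is underlying.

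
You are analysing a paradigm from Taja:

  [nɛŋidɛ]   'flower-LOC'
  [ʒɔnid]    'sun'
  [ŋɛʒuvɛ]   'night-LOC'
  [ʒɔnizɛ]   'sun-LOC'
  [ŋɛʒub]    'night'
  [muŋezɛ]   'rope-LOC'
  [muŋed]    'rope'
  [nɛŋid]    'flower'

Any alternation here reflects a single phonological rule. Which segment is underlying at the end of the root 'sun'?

The root 'sun' surfaces as [ʒɔnizɛ] and [ʒɔnid], with a stem-final [z] ~ [d] alternation.
Compare 'flower', with invariant [d] in [nɛŋidɛ] and [nɛŋid]: an analysis with underlying /d/ and a rule producing [z] before the LOC suffix would wrongly predict alternation here too.
The underlying segment must be /z/; voiced fricatives become stops word-finally, yielding [d] there.

/z/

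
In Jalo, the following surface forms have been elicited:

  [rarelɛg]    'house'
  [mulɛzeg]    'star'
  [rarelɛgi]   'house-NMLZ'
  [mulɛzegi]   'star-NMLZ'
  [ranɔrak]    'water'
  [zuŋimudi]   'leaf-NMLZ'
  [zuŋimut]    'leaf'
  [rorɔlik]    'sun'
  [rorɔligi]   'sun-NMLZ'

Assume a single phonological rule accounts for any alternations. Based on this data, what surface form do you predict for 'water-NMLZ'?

[ranɔragi]

The stem for 'sun' ends in [g] in [rorɔligi] but [k] in [rorɔlik].
If /g/ were underlying and a rule turned it into [k] in isolation, 'star' would also alternate; but it has [g] in both [mulɛzegi] and [mulɛzeg].
The alternation reflects intervocalic voicing: voiceless stops become voiced between vowels. /k/ is underlying.
The one attested form of 'water', [ranɔrak], shows underlying /ranɔrak/. Applying the same rule between vowels gives [ranɔragi].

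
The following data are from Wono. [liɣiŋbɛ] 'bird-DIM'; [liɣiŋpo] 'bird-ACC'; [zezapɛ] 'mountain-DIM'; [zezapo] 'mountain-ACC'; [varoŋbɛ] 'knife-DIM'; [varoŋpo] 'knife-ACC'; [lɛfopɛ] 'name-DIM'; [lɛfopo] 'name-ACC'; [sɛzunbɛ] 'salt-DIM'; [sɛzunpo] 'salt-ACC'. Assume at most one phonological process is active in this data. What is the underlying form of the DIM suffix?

/-bɛ/

The DIM suffix surfaces as [-bɛ] and [-pɛ], depending on the final segment of the stem.
By contrast the ACC suffix keeps its initial [p] throughout — that segment must be underlying.
So the underlying form is /-bɛ/, and voiced stops become voiceless after a vowel.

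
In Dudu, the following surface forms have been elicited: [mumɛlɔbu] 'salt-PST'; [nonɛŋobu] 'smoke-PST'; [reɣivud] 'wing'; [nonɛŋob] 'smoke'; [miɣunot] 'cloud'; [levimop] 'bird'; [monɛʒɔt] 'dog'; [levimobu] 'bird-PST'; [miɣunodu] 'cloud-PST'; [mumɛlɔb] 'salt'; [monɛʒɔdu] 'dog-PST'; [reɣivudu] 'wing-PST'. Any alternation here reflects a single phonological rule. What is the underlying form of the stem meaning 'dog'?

/monɛʒɔt/

The root 'dog' surfaces as [monɛʒɔdu] and [monɛʒɔt], with a stem-final [d] ~ [t] alternation.
Compare 'wing', with invariant [d] in [reɣivudu] and [reɣivud]: an analysis with underlying /d/ and a rule producing [t] in isolation would wrongly predict alternation here too.
The underlying segment must be /t/; voiceless stops become voiced between vowels, yielding [d] there.
So 'dog' = /monɛʒɔt/.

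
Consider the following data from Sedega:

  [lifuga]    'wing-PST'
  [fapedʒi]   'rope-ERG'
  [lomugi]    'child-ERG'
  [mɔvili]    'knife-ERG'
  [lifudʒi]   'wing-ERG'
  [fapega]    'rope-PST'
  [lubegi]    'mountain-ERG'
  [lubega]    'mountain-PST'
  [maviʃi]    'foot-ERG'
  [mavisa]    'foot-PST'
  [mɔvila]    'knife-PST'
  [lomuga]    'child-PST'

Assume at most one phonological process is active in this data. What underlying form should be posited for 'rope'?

'rope' shows [g] ~ [dʒ] at the end of the stem ([fapega] vs [fapedʒi]).
Compare 'child', with invariant [g] in [lomuga] and [lomugi]: an analysis with underlying /g/ and a rule producing [dʒ] before the ERG suffix would wrongly predict alternation here too.
The alternation reflects depalatalization: palato-alveolar /dʒ/ and /ʃ/ become [g] and [s] when no front vowel follows. /dʒ/ is underlying.

/fapedʒ/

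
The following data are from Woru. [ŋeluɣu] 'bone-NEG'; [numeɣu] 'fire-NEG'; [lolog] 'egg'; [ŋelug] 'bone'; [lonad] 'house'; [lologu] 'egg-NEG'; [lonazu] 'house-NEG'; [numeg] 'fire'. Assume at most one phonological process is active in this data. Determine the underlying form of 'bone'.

/ŋeluɣ/

The stem for 'bone' ends in [g] in [ŋelug] but [ɣ] in [ŋeluɣu].
If /g/ were underlying and a rule turned it into [ɣ] before the NEG suffix, 'egg' would also alternate; but it has [g] in both [lolog] and [lologu].
The alternation reflects word-final hardening: voiced fricatives become stops word-finally. /ɣ/ is underlying.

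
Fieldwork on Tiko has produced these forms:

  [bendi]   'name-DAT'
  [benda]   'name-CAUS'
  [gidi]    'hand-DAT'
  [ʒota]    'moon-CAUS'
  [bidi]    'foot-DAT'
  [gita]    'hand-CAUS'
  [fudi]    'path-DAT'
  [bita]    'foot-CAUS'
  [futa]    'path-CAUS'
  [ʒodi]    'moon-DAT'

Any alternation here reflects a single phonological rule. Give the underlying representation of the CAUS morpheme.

/-ta/

The CAUS suffix surfaces as [-da] and [-ta], depending on the final segment of the stem.
The DAT suffix, which begins with [d], is invariant after every stem; so [d] is not altered by any rule here.
So the underlying form is /-ta/, and voiceless stops become voiced after a nasal.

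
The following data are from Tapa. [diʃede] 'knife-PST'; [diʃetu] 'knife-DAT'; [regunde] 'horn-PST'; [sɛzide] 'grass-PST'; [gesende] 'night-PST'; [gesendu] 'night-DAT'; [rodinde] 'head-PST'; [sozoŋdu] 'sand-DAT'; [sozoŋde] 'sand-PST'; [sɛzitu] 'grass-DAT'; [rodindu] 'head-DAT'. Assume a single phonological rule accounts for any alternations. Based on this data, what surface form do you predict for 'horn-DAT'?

[regundu]

The DAT morpheme has two allomorphs, [-du] and [-tu].
By contrast the PST suffix keeps its initial [d] throughout — that segment must be underlying.
The DAT suffix is therefore /-tu/ underlyingly, with post-nasal voicing: voiceless stops become voiced after a nasal.
After 'horn', which ends in a nasal, the suffix surfaces as [-du], giving [regundu].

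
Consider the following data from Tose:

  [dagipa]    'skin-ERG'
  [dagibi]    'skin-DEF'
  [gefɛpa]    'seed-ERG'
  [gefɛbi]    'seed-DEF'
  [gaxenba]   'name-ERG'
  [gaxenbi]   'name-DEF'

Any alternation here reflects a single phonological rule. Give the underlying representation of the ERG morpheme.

The ERG morpheme has two allomorphs, [-ba] and [-pa].
By contrast the DEF suffix keeps its initial [b] throughout — that segment must be underlying.
The ERG suffix is therefore /-pa/ underlyingly, with post-nasal voicing: voiceless stops become voiced after a nasal.

/-pa/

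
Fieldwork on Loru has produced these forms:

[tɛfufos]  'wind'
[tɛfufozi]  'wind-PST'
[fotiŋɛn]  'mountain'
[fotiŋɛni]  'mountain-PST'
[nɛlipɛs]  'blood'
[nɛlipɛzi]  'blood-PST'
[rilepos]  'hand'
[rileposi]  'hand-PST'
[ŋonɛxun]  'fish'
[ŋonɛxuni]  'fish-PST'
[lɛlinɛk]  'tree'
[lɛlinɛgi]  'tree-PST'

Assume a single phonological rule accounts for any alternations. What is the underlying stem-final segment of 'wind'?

The root 'wind' surfaces as [tɛfufos] and [tɛfufozi], with a stem-final [s] ~ [z] alternation.
The stem 'hand' ([rilepos], [rileposi]) shows [s] unchanged in both environments, so [s] cannot be basic with [z] derived before the PST suffix.
The underlying segment must be /z/; voiced obstruents become voiceless word-finally, yielding [s] there.

/z/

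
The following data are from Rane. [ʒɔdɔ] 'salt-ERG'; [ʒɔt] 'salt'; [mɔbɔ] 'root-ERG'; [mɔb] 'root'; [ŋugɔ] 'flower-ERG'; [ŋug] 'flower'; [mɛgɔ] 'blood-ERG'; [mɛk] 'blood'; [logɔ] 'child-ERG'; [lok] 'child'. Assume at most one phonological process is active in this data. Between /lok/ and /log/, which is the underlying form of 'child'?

The stem for 'child' ends in [g] in [logɔ] but [k] in [lok].
If /g/ were underlying and a rule turned it into [k] in isolation, 'flower' would also alternate; but it has [g] in both [ŋugɔ] and [ŋug].
Therefore /k/ is basic and [g] is derived by intervocalic voicing (voiceless stops become voiced between vowels).

/lok/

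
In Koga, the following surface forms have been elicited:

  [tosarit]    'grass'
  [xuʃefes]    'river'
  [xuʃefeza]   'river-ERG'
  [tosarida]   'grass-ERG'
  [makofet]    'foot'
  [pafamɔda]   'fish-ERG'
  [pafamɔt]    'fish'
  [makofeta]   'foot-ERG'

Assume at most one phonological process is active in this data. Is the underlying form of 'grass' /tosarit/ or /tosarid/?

/tosarid/

'grass' shows [d] ~ [t] at the end of the stem ([tosarida] vs [tosarit]).
Compare 'foot', with invariant [t] in [makofeta] and [makofet]: an analysis with underlying /t/ and a rule producing [d] before the ERG suffix would wrongly predict alternation here too.
The underlying segment must be /d/; voiced obstruents become voiceless word-finally, yielding [t] there.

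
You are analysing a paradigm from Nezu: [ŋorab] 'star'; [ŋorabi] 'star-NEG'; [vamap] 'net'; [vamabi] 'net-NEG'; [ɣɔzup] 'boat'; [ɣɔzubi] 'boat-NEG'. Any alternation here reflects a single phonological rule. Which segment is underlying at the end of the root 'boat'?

/p/

The root 'boat' surfaces as [ɣɔzup] and [ɣɔzubi], with a stem-final [p] ~ [b] alternation.
The stem 'star' ([ŋorab], [ŋorabi]) shows [b] unchanged in both environments, so [b] cannot be basic with [p] derived in isolation.
Therefore /p/ is basic and [b] is derived by intervocalic voicing (voiceless stops become voiced between vowels).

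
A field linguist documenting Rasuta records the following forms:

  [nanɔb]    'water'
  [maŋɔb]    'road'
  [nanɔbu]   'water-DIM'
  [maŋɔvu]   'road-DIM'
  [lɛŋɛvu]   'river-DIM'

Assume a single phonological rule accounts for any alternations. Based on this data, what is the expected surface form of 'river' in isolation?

[lɛŋɛb]

'road' shows [b] ~ [v] at the end of the stem ([maŋɔb] vs [maŋɔvu]).
The stem 'water' ([nanɔb], [nanɔbu]) shows [b] unchanged in both environments, so [b] cannot be basic with [v] derived before the DIM suffix.
So /v/ is underlying, and a rule of word-final hardening — voiced fricatives become stops word-finally — gives [b].
From [lɛŋɛvu] the stem 'river' is /lɛŋɛv/; word-finally this yields [lɛŋɛb].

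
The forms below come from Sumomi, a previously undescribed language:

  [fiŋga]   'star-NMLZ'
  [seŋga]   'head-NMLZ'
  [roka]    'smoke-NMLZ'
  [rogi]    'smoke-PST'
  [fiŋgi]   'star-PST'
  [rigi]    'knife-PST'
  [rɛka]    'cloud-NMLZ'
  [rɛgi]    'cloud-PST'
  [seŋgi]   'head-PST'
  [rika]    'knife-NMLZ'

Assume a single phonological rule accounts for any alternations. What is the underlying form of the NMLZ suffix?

/-ka/

The NMLZ suffix surfaces as [-ga] and [-ka], depending on the final segment of the stem.
By contrast the PST suffix keeps its initial [g] throughout — that segment must be underlying.
The NMLZ suffix is therefore /-ka/ underlyingly, with post-nasal voicing: voiceless stops become voiced after a nasal.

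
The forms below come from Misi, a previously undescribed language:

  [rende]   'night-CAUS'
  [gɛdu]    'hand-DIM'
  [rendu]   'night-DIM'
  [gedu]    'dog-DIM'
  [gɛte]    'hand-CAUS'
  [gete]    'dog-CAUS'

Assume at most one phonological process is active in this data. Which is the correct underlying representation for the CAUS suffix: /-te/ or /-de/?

The CAUS morpheme has two allomorphs, [-de] and [-te].
The DIM suffix, which begins with [d], is invariant after every stem; so [d] is not altered by any rule here.
The CAUS suffix is therefore /-te/ underlyingly, with post-nasal voicing: voiceless stops become voiced after a nasal.

/-te/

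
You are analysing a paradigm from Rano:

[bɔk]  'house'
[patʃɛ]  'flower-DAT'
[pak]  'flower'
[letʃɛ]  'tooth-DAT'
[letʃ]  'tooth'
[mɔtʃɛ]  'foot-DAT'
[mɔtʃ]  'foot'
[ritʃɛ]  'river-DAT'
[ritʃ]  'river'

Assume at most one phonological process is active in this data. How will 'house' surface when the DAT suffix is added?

[bɔtʃɛ]

'flower' shows [tʃ] ~ [k] at the end of the stem ([patʃɛ] vs [pak]).
If /tʃ/ were underlying and a rule turned it into [k] in isolation, 'tooth' would also alternate; but it has [tʃ] in both [letʃɛ] and [letʃ].
The alternation reflects palatalization before a front vowel: /k/ becomes palato-alveolar [tʃ] before a front vowel. /k/ is underlying.
The one attested form of 'house', [bɔk], shows underlying /bɔk/. Applying the same rule before a front vowel gives [bɔtʃɛ].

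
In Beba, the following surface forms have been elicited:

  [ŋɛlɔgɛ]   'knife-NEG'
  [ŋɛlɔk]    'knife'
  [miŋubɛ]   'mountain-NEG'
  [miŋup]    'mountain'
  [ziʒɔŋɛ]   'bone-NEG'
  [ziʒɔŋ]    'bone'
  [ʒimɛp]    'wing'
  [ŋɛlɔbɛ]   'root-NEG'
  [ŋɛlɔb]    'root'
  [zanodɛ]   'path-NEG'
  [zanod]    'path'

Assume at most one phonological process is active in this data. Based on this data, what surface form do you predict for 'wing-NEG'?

[ʒimɛbɛ]

'mountain' shows [b] ~ [p] at the end of the stem ([miŋubɛ] vs [miŋup]).
The stem 'root' ([ŋɛlɔbɛ], [ŋɛlɔb]) shows [b] unchanged in both environments, so [b] cannot be basic with [p] derived in isolation.
The alternation reflects intervocalic voicing: voiceless stops become voiced between vowels. /p/ is underlying.
From [ʒimɛp] the stem 'wing' is /ʒimɛp/; between vowels this yields [ʒimɛbɛ].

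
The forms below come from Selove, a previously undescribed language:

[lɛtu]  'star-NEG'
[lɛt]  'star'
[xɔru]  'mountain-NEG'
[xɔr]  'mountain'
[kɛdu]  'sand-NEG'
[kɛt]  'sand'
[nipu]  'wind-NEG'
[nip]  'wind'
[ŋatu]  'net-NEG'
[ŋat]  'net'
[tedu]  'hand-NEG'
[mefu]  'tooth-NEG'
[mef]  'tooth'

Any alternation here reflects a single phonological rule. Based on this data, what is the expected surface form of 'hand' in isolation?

In [kɛdu] and [kɛt] the final segment of 'sand' alternates: [d] ~ [t].
Compare 'star', with invariant [t] in [lɛtu] and [lɛt]: an analysis with underlying /t/ and a rule producing [d] before the NEG suffix would wrongly predict alternation here too.
The alternation reflects word-final obstruent devoicing: voiced obstruents become voiceless word-finally. /d/ is underlying.
From [tedu] the stem 'hand' is /ted/; word-finally this yields [tet].

[tet]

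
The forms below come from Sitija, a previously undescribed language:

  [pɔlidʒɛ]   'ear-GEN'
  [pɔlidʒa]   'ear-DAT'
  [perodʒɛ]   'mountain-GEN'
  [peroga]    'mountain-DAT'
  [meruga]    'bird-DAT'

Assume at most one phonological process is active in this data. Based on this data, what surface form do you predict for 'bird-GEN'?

[merudʒɛ]

'mountain' shows [dʒ] ~ [g] at the end of the stem ([perodʒɛ] vs [peroga]).
But 'ear' keeps [dʒ] in both environments ([pɔlidʒɛ], [pɔlidʒa]), so there is no rule changing /dʒ/ to [g] before the DAT suffix.
Therefore /g/ is basic and [dʒ] is derived by palatalization before a front vowel (/g/ becomes palato-alveolar [dʒ] before a front vowel).
The one attested form of 'bird', [meruga], shows underlying /merug/. Applying the same rule before a front vowel gives [merudʒɛ].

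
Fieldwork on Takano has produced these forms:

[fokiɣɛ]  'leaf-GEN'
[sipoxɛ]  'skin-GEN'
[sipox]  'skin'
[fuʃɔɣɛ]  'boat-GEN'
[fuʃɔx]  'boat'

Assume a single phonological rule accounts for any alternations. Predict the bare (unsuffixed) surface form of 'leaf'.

The root 'boat' surfaces as [fuʃɔɣɛ] and [fuʃɔx], with a stem-final [ɣ] ~ [x] alternation.
The stem 'skin' ([sipoxɛ], [sipox]) shows [x] unchanged in both environments, so [x] cannot be basic with [ɣ] derived before the GEN suffix.
Therefore /ɣ/ is basic and [x] is derived by word-final obstruent devoicing (voiced obstruents become voiceless word-finally).
The one attested form of 'leaf', [fokiɣɛ], shows underlying /fokiɣ/. Applying the same rule word-finally gives [fokix].

[fokix]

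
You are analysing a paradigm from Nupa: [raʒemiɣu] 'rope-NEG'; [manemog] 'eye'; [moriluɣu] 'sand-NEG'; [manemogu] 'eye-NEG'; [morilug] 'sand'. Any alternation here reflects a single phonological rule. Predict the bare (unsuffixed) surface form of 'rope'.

[raʒemig]

In [moriluɣu] and [morilug] the final segment of 'sand' alternates: [ɣ] ~ [g].
Compare 'eye', with invariant [g] in [manemogu] and [manemog]: an analysis with underlying /g/ and a rule producing [ɣ] before the NEG suffix would wrongly predict alternation here too.
The alternation reflects word-final hardening: voiced fricatives become stops word-finally. /ɣ/ is underlying.
The one attested form of 'rope', [raʒemiɣu], shows underlying /raʒemiɣ/. Applying the same rule word-finally gives [raʒemig].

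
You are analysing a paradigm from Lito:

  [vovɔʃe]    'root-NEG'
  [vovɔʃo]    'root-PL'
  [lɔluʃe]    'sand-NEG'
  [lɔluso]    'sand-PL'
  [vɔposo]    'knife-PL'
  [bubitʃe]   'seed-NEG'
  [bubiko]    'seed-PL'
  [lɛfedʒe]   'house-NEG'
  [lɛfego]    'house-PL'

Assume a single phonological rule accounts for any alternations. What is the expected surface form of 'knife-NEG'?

The root 'sand' surfaces as [lɔluʃe] and [lɔluso], with a stem-final [ʃ] ~ [s] alternation.
The stem 'root' ([vovɔʃe], [vovɔʃo]) shows [ʃ] unchanged in both environments, so [ʃ] cannot be basic with [s] derived before the PL suffix.
So /s/ is underlying, and a rule of palatalization before a front vowel — /k/, /g/ and /s/ become palato-alveolar [tʃ], [dʒ] and [ʃ] before a front vowel — gives [ʃ].
The one attested form of 'knife', [vɔposo], shows underlying /vɔpos/. Applying the same rule before a front vowel gives [vɔpoʃe].

[vɔpoʃe]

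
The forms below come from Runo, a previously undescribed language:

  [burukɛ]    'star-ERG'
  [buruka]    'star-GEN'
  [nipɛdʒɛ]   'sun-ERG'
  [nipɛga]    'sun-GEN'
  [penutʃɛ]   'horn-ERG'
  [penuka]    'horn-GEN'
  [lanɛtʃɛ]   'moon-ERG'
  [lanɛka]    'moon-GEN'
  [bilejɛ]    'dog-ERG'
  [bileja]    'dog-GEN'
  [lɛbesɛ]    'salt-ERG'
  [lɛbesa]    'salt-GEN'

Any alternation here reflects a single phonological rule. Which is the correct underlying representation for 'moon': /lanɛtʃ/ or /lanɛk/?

/lanɛtʃ/

In [lanɛtʃɛ] and [lanɛka] the final segment of 'moon' alternates: [tʃ] ~ [k].
The stem 'star' ([burukɛ], [buruka]) shows [k] unchanged in both environments, so [k] cannot be basic with [tʃ] derived before the ERG suffix.
The underlying segment must be /tʃ/; palato-alveolar /tʃ/ and /dʒ/ become [k] and [g] when no front vowel follows, yielding [k] there.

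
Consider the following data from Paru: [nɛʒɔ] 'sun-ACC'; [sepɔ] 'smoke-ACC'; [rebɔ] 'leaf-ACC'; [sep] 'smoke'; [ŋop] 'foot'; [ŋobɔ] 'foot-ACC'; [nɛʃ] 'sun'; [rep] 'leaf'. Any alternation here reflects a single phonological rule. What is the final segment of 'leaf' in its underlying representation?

/b/

The root 'leaf' surfaces as [rep] and [rebɔ], with a stem-final [p] ~ [b] alternation.
But 'smoke' keeps [p] in both environments ([sep], [sepɔ]), so there is no rule changing /p/ to [b] before the ACC suffix.
The underlying segment must be /b/; voiced obstruents become voiceless word-finally, yielding [p] there.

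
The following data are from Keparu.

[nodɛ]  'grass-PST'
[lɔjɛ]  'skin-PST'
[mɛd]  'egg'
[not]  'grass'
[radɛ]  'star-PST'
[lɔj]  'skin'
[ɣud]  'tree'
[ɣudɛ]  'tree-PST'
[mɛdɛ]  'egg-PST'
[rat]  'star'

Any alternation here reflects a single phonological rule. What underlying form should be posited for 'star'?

/rat/

In [radɛ] and [rat] the final segment of 'star' alternates: [d] ~ [t].
The stem 'tree' ([ɣudɛ], [ɣud]) shows [d] unchanged in both environments, so [d] cannot be basic with [t] derived in isolation.
The underlying segment must be /t/; voiceless stops become voiced between vowels, yielding [d] there.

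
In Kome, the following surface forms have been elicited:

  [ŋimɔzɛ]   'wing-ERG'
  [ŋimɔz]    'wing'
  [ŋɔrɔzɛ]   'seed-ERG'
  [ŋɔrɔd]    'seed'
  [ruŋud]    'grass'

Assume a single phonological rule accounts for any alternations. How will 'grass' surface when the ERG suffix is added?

[ruŋuzɛ]

In [ŋɔrɔzɛ] and [ŋɔrɔd] the final segment of 'seed' alternates: [z] ~ [d].
The stem 'wing' ([ŋimɔzɛ], [ŋimɔz]) shows [z] unchanged in both environments, so [z] cannot be basic with [d] derived in isolation.
Therefore /d/ is basic and [z] is derived by intervocalic spirantization (voiced stops become fricatives between vowels).
From [ruŋud] the stem 'grass' is /ruŋud/; between vowels this yields [ruŋuzɛ].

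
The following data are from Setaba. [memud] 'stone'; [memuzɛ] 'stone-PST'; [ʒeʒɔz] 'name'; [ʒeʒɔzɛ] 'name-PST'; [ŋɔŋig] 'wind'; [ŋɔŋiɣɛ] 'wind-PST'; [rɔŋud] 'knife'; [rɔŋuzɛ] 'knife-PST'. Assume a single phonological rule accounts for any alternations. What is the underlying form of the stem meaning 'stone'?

'stone' shows [d] ~ [z] at the end of the stem ([memud] vs [memuzɛ]).
The stem 'name' ([ʒeʒɔz], [ʒeʒɔzɛ]) shows [z] unchanged in both environments, so [z] cannot be basic with [d] derived in isolation.
Therefore /d/ is basic and [z] is derived by intervocalic spirantization (voiced stops become fricatives between vowels).

/memud/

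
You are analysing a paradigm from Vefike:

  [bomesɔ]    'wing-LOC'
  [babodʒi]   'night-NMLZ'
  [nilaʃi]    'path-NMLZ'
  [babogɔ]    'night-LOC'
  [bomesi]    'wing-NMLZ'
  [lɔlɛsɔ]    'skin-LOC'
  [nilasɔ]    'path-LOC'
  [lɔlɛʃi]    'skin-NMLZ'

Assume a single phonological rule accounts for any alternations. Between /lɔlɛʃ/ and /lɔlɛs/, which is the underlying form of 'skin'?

/lɔlɛʃ/

'skin' shows [s] ~ [ʃ] at the end of the stem ([lɔlɛsɔ] vs [lɔlɛʃi]).
If /s/ were underlying and a rule turned it into [ʃ] before the NMLZ suffix, 'wing' would also alternate; but it has [s] in both [bomesɔ] and [bomesi].
The alternation reflects depalatalization: palato-alveolar /dʒ/ and /ʃ/ become [g] and [s] when no front vowel follows. /ʃ/ is underlying.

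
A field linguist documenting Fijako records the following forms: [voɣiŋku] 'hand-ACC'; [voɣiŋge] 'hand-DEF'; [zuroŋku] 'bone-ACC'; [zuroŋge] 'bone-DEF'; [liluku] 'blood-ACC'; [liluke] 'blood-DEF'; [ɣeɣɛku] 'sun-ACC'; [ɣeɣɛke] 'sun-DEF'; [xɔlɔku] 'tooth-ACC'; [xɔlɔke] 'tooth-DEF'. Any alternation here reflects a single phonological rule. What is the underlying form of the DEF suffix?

The DEF morpheme has two allomorphs, [-ge] and [-ke].
By contrast the ACC suffix keeps its initial [k] throughout — that segment must be underlying.
So the underlying form is /-ge/, and voiced stops become voiceless after a vowel.

/-ge/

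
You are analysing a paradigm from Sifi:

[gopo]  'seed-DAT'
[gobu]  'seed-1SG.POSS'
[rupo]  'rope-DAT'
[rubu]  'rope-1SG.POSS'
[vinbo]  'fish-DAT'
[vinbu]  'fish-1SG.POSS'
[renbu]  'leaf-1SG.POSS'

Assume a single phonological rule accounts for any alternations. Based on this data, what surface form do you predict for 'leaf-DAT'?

The DAT suffix surfaces as [-bo] and [-po], depending on the final segment of the stem.
By contrast the 1SG.POSS suffix keeps its initial [b] throughout — that segment must be underlying.
The DAT suffix is therefore /-po/ underlyingly, with post-nasal voicing: voiceless stops become voiced after a nasal.
After 'leaf', which ends in a nasal, the suffix surfaces as [-bo], giving [renbo].

[renbo]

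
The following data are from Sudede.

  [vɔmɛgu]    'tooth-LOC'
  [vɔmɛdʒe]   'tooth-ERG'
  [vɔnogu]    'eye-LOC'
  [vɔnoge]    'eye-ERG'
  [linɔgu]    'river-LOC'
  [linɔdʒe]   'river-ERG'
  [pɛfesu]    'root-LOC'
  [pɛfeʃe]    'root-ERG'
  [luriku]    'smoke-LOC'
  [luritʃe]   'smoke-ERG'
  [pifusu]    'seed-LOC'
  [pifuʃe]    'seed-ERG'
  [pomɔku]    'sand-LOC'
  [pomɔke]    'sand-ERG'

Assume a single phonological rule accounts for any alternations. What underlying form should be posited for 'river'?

'river' shows [g] ~ [dʒ] at the end of the stem ([linɔgu] vs [linɔdʒe]).
But 'eye' keeps [g] in both environments ([vɔnogu], [vɔnoge]), so there is no rule changing /g/ to [dʒ] before the ERG suffix.
Therefore /dʒ/ is basic and [g] is derived by depalatalization (palato-alveolar /tʃ/, /dʒ/ and /ʃ/ become [k], [g] and [s] when no front vowel follows).
The underlying form of 'river' is therefore /linɔdʒ/.

/linɔdʒ/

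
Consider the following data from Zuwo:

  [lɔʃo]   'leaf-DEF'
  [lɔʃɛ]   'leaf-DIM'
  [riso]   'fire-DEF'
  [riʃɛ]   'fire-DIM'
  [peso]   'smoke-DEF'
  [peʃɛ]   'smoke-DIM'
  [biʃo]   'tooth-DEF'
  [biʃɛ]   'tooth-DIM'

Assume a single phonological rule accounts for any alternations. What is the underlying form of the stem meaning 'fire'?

The stem for 'fire' ends in [s] in [riso] but [ʃ] in [riʃɛ].
If /ʃ/ were underlying and a rule turned it into [s] before the DEF suffix, 'tooth' would also alternate; but it has [ʃ] in both [biʃo] and [biʃɛ].
The underlying segment must be /s/; /s/ becomes palato-alveolar [ʃ] before a front vowel, yielding [ʃ] there.
Hence 'fire' is /ris/ underlyingly.

/ris/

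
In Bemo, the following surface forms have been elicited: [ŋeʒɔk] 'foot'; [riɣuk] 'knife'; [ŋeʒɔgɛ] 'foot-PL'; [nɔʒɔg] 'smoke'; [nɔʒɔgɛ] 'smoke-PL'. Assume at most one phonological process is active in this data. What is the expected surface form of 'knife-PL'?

The stem for 'foot' ends in [k] in [ŋeʒɔk] but [g] in [ŋeʒɔgɛ].
The stem 'smoke' ([nɔʒɔg], [nɔʒɔgɛ]) shows [g] unchanged in both environments, so [g] cannot be basic with [k] derived in isolation.
Therefore /k/ is basic and [g] is derived by intervocalic voicing (voiceless stops become voiced between vowels).
The one attested form of 'knife', [riɣuk], shows underlying /riɣuk/. Applying the same rule between vowels gives [riɣugɛ].

[riɣugɛ]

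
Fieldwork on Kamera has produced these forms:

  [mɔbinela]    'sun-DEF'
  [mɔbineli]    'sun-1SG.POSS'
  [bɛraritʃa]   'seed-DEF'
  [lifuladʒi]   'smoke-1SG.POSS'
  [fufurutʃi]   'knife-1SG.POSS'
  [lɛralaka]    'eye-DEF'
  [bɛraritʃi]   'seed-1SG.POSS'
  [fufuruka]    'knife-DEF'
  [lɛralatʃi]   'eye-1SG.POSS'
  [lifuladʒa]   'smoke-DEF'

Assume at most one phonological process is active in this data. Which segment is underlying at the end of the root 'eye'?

The root 'eye' surfaces as [lɛralaka] and [lɛralatʃi], with a stem-final [k] ~ [tʃ] alternation.
But 'seed' keeps [tʃ] in both environments ([bɛraritʃa], [bɛraritʃi]), so there is no rule changing /tʃ/ to [k] before the DEF suffix.
Therefore /k/ is basic and [tʃ] is derived by palatalization before a front vowel (/k/ becomes palato-alveolar [tʃ] before a front vowel).

/k/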